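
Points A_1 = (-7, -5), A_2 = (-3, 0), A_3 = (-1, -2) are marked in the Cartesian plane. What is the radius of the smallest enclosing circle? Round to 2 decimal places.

Side lengths²: A_1A_2² = 41, A_1A_3² = 45, A_2A_3² = 8.
Since A_1A_3² = 45 < 41 + 8 = 49, the triangle is acute, so the smallest enclosing circle is the circumcircle.
Circumcentre = (-25/6, -19/6), r² = 205/18.
r = √(205/18) ≈ 3.37.

3.37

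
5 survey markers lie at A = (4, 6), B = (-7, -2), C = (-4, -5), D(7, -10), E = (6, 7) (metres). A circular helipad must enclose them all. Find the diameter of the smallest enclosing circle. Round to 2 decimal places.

The minimum enclosing circle is determined by three boundary points: B, D, E.
Their circumcentre is (56/23, -40/23) with r² = 47125/529.
The farthest remaining point A is at distance² 32980/529 ≤ 47125/529.
Diameter = 2r = 2√(47125/529) ≈ 18.88.

18.88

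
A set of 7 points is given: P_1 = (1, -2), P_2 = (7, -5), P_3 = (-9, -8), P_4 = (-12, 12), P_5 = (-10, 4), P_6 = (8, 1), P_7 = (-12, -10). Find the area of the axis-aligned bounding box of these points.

440

x ranges over [-12, 8], width 20.
y ranges over [-10, 12], height 22.
Area = 20 × 22 = 440.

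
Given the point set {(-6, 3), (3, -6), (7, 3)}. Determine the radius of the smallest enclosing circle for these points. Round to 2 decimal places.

Call the three points A, B, C in the order given.
Side lengths²: AB² = 162, AC² = 169, BC² = 97.
Since AC² = 169 < 162 + 97 = 259, the triangle is acute, so the smallest enclosing circle is the circumcircle.
Circumcentre = (0.5, 0.5), r² = 48.5.
r = √(48.5) ≈ 6.96.

6.96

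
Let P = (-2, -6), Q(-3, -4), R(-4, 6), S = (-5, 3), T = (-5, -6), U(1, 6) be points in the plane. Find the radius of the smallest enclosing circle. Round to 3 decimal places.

6.708

The farthest pair is T–U with squared distance 180. The circle on this segment as diameter has centre (-2, 0) and r² = 180/4 = 45.
Check P: distance² to centre = 36 ≤ 45, so it lies inside.
All remaining points lie in this disk, and no smaller disk contains both endpoints, so this is the minimum enclosing circle.
r = √45 ≈ 6.708.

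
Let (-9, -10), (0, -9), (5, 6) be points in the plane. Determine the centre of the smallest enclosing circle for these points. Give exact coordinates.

Call the three points A, B, C in the order given.
Side lengths²: AB² = 82, AC² = 452, BC² = 250.
Since AC² = 452 ≥ 250 + 82 = 332, the angle opposite AC is not acute, so the smallest enclosing circle has AC as diameter.
Centre = midpoint of AC = (-2, -2), r² = 452/4 = 113.
Centre = (-2, -2).

(-2, -2)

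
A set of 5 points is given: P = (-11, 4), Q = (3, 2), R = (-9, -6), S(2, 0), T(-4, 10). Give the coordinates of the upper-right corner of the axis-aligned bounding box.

x-range [-11, 3], y-range [-6, 10].
The upper-right corner is (3, 10).

(3, 10)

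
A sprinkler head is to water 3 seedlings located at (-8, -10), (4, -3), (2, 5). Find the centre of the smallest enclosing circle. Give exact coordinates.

Call the three points A, B, C in the order given.
Side lengths²: AB² = 193, AC² = 325, BC² = 68.
Since AC² = 325 ≥ 193 + 68 = 261, the angle opposite AC is not acute, so the smallest enclosing circle has AC as diameter.
Centre = midpoint of AC = (-3, -2.5), r² = 325/4 = 81.25.
Centre = (-3, -2.5).

(-3, -2.5)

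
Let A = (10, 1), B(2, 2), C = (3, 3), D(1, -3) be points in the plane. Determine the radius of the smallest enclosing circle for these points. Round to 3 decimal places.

The minimum enclosing circle of a finite set is fixed by two of the points (as a diameter) or three (as a circumcircle).
The farthest pair is A–D with squared distance 97. The circle on this segment as diameter has centre (5.5, -1) and r² = 97/4 = 24.25.
Check B: distance² to centre = 21.25 ≤ 24.25, so it lies inside.
All remaining points lie in this disk, and no smaller disk contains both endpoints, so this is the minimum enclosing circle.
r = √(24.25) ≈ 4.924.

4.924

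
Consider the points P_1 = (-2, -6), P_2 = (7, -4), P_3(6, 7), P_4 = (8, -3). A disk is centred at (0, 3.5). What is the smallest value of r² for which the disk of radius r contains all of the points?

The required radius is the distance from (0, 3.5) to the farthest point.
Squared distances: 94.25, 105.25, 48.25, 106.25.
Maximum is 106.25, attained at P_4.

106.25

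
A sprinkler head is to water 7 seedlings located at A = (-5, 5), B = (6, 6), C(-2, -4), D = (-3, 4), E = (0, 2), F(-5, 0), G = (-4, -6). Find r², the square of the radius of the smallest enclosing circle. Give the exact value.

61

The farthest pair is B–G with squared distance 244. The circle on this segment as diameter has centre (1, 0) and r² = 244/4 = 61.
Check A: distance² to centre = 61 ≤ 61, so it lies inside.
All remaining points lie in this disk, and no smaller disk contains both endpoints, so this is the minimum enclosing circle.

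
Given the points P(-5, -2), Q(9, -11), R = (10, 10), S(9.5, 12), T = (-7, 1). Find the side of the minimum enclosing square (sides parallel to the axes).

The bounding box has width 17 and height 23.
An axis-aligned square enclosing the set must have side ≥ max(width, height).
So the minimum side is max(17, 23) = 23.

23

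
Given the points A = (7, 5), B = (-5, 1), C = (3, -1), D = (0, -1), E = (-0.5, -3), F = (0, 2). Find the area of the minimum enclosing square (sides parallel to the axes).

The bounding box has width 12 and height 8.
An axis-aligned square enclosing the set must have side ≥ max(width, height).
So the minimum side is max(12, 8) = 12.
Area = 12² = 144.

144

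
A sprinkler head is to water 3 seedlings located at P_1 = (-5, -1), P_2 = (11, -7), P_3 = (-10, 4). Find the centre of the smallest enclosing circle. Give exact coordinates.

(0.5, -1.5)

Side lengths²: P_1P_2² = 292, P_1P_3² = 50, P_2P_3² = 562.
Since P_2P_3² = 562 ≥ 292 + 50 = 342, the angle opposite P_2P_3 is not acute, so the smallest enclosing circle has P_2P_3 as diameter.
Centre = midpoint of P_2P_3 = (0.5, -1.5), r² = 562/4 = 140.5.
Centre = (0.5, -1.5).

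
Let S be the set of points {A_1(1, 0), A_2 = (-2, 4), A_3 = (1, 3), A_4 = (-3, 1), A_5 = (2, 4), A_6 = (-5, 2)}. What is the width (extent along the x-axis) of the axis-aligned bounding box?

7

max x = 2, min x = -5, so width = 7.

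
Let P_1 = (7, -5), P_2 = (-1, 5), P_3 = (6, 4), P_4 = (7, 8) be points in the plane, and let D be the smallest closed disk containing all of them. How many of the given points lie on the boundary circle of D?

The minimum enclosing circle is determined by three boundary points: P_1, P_2, P_4.
Their circumcentre is (4.875, 1.5) with r² = 46.765625.
The farthest remaining point P_3 is at distance² 7.515625 ≤ 46.765625.
The points at distance exactly r from the centre are P_1, P_2, P_4 — 3 points.

3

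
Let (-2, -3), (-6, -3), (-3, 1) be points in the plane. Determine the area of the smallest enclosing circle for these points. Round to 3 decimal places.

20.862

Call the three points A, B, C in the order given.
Side lengths²: AB² = 16, AC² = 17, BC² = 25.
Since BC² = 25 < 17 + 16 = 33, the triangle is acute, so the smallest enclosing circle is the circumcircle.
Circumcentre = (-4, -1.375), r² = 6.640625.
Area = π·r² = π·6.640625 ≈ 20.862.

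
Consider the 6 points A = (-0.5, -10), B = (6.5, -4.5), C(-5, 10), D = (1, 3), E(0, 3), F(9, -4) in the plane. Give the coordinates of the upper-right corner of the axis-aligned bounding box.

(9, 10)

x-range [-5, 9], y-range [-10, 10].
The upper-right corner is (9, 10).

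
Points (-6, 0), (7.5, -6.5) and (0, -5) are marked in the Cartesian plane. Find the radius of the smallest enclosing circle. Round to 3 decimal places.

Call the three points A, B, C in the order given.
Side lengths²: AB² = 224.5, AC² = 61, BC² = 58.5.
Since AB² = 224.5 ≥ 61 + 58.5 = 119.5, the angle opposite AB is not acute, so the smallest enclosing circle has AB as diameter.
Centre = midpoint of AB = (0.75, -3.25), r² = 224.5/4 = 56.125.
r = √(56.125) ≈ 7.492.

7.492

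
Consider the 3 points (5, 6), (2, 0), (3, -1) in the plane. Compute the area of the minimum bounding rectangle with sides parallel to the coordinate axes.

21

x ranges over [2, 5], width 3.
y ranges over [-1, 6], height 7.
Area = 3 × 7 = 21.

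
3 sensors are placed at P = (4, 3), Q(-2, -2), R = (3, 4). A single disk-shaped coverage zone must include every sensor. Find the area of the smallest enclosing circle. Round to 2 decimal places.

Side lengths²: PQ² = 61, PR² = 2, QR² = 61.
Since QR² = 61 < 61 + 2 = 63, the triangle is acute, so the smallest enclosing circle is the circumcircle.
Circumcentre = (17/22, 17/22), r² = 3721/242.
Area = π·r² = π·3721/242 ≈ 48.31.

48.31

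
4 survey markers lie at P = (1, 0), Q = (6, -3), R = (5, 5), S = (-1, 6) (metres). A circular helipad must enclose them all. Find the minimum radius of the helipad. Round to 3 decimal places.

5.701

A smallest enclosing disk is always determined by at most three of the input points on its boundary.
The farthest pair is Q–S with squared distance 130. The circle on this segment as diameter has centre (2.5, 1.5) and r² = 130/4 = 32.5.
Check P: distance² to centre = 4.5 ≤ 32.5, so it lies inside.
All remaining points lie in this disk, and no smaller disk contains both endpoints, so this is the minimum enclosing circle.
r = √(32.5) ≈ 5.701.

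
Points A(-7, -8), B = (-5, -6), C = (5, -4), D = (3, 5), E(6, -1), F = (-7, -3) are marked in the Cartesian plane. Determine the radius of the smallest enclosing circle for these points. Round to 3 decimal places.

A smallest enclosing disk is always determined by at most three of the input points on its boundary.
The farthest pair is A–D with squared distance 269. The circle on this segment as diameter has centre (-2, -1.5) and r² = 269/4 = 67.25.
Check B: distance² to centre = 29.25 ≤ 67.25, so it lies inside.
All remaining points lie in this disk, and no smaller disk contains both endpoints, so this is the minimum enclosing circle.
r = √(67.25) ≈ 8.201.

8.201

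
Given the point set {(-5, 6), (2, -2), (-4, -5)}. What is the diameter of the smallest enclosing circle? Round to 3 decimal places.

Call the three points A, B, C in the order given.
Side lengths²: AB² = 113, AC² = 122, BC² = 45.
Since AC² = 122 < 113 + 45 = 158, the triangle is acute, so the smallest enclosing circle is the circumcircle.
Circumcentre = (-141/46, 29/46), r² = 34465/1058.
Diameter = 2r = 2√(34465/1058) ≈ 11.415.

11.415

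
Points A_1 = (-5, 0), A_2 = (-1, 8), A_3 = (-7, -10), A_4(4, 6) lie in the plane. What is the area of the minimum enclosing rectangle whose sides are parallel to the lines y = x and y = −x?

In coordinates u = x + y, v = x − y the rectangle is axis-aligned; the map (x,y)→(u,v) scales areas by 2.
u-values: -5, 7, -17, 10; range = 10 − (-17) = 27.
v-values: -5, -9, 3, -2; range = 3 − (-9) = 12.
Area = (27 × 12) / 2 = 162.

162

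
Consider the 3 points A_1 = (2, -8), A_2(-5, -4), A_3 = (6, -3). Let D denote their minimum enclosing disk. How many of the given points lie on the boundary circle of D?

Side lengths²: A_1A_2² = 65, A_1A_3² = 41, A_2A_3² = 122.
Since A_2A_3² = 122 ≥ 65 + 41 = 106, the angle opposite A_2A_3 is not acute, so the smallest enclosing circle has A_2A_3 as diameter.
Centre = midpoint of A_2A_3 = (0.5, -3.5), r² = 122/4 = 30.5.
The points at distance exactly r from the centre are A_2, A_3 — 2 points.

2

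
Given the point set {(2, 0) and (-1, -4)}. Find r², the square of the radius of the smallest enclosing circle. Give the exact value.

The smallest circle enclosing two points has them as diameter endpoints.
Centre = midpoint = (0.5, -2); r² = |(2, 0)−(-1, -4)|²/4 = 25/4 = 6.25.

6.25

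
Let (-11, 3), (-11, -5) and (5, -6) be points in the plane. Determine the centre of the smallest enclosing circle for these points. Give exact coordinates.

Call the three points A, B, C in the order given.
Side lengths²: AB² = 64, AC² = 337, BC² = 257.
Since AC² = 337 ≥ 257 + 64 = 321, the angle opposite AC is not acute, so the smallest enclosing circle has AC as diameter.
Centre = midpoint of AC = (-3, -1.5), r² = 337/4 = 84.25.
Centre = (-3, -1.5).

(-3, -1.5)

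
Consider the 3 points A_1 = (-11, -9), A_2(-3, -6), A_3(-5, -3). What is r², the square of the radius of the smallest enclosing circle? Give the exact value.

18.98

Side lengths²: A_1A_2² = 73, A_1A_3² = 72, A_2A_3² = 13.
Since A_1A_2² = 73 < 72 + 13 = 85, the triangle is acute, so the smallest enclosing circle is the circumcircle.
Circumcentre = (-7.3, -6.7), r² = 18.98.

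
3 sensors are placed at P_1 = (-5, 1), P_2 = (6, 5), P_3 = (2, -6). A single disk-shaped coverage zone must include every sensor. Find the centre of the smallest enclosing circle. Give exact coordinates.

Side lengths²: P_1P_2² = 137, P_1P_3² = 98, P_2P_3² = 137.
Since P_2P_3² = 137 < 137 + 98 = 235, the triangle is acute, so the smallest enclosing circle is the circumcircle.
Circumcentre = (43/30, 13/30), r² = 18769/450.
Centre = (43/30, 13/30).

(43/30, 13/30)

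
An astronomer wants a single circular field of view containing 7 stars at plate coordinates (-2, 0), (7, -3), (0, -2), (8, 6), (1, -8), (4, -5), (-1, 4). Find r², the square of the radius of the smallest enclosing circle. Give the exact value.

61.25

By Welzl's lemma the MEC is supported by two points (diametrically opposite) or three points (on a circumcircle).
The farthest pair is (8, 6)–(1, -8) with squared distance 245. The circle on this segment as diameter has centre (4.5, -1) and r² = 245/4 = 61.25.
Check (-2, 0): distance² to centre = 43.25 ≤ 61.25, so it lies inside.
All remaining points lie in this disk, and no smaller disk contains both endpoints, so this is the minimum enclosing circle.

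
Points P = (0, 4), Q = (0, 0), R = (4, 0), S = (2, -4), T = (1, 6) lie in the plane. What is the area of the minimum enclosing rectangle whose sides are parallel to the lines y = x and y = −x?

49.5

In coordinates u = x + y, v = x − y the rectangle is axis-aligned; the map (x,y)→(u,v) scales areas by 2.
u-values: 4, 0, 4, -2, 7; range = 7 − (-2) = 9.
v-values: -4, 0, 4, 6, -5; range = 6 − (-5) = 11.
Area = (9 × 11) / 2 = 49.5.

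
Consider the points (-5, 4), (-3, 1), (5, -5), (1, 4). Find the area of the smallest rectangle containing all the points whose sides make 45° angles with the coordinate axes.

In coordinates u = x + y, v = x − y the rectangle is axis-aligned; the map (x,y)→(u,v) scales areas by 2.
u-values: -1, -2, 0, 5; range = 5 − (-2) = 7.
v-values: -9, -4, 10, -3; range = 10 − (-9) = 19.
Area = (7 × 19) / 2 = 66.5.

66.5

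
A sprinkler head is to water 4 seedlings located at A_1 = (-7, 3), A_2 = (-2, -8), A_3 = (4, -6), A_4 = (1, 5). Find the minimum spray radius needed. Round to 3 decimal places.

The minimum enclosing circle of a finite set is fixed by two of the points (as a diameter) or three (as a circumcircle).
The farthest pair is A_1–A_3 with squared distance 202. The circle on this segment as diameter has centre (-1.5, -1.5) and r² = 202/4 = 50.5.
Check A_2: distance² to centre = 42.5 ≤ 50.5, so it lies inside.
All remaining points lie in this disk, and no smaller disk contains both endpoints, so this is the minimum enclosing circle.
r = √(50.5) ≈ 7.106.

7.106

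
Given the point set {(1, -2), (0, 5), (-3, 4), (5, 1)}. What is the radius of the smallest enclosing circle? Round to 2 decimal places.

The minimum enclosing circle is determined by three boundary points: (1, -2), (-3, 4), (5, 1).
Their circumcentre is (11/12, 41/18) with r² = 23725/1296.
The farthest remaining point (0, 5) is at distance² 10693/1296 ≤ 23725/1296.
r = √(23725/1296) ≈ 4.28.

4.28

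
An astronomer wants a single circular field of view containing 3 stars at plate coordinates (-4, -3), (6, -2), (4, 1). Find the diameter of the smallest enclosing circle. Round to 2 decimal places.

10.05

Call the three points A, B, C in the order given.
Side lengths²: AB² = 101, AC² = 80, BC² = 13.
Since AB² = 101 ≥ 80 + 13 = 93, the angle opposite AB is not acute, so the smallest enclosing circle has AB as diameter.
Centre = midpoint of AB = (1, -2.5), r² = 101/4 = 25.25.
Diameter = 2r = 2√(25.25) ≈ 10.05.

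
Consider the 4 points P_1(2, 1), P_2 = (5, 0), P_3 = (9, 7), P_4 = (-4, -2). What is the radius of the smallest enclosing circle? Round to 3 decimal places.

7.906

The minimum enclosing circle of a finite set is fixed by two of the points (as a diameter) or three (as a circumcircle).
The farthest pair is P_3–P_4 with squared distance 250. The circle on this segment as diameter has centre (2.5, 2.5) and r² = 250/4 = 62.5.
Check P_1: distance² to centre = 2.5 ≤ 62.5, so it lies inside.
All remaining points lie in this disk, and no smaller disk contains both endpoints, so this is the minimum enclosing circle.
r = √(62.5) ≈ 7.906.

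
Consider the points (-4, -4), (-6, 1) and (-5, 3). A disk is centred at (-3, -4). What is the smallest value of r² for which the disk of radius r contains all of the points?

53

The required radius is the distance from (-3, -4) to the farthest point.
Squared distances: 1, 34, 53.
Maximum is 53, attained at (-5, 3).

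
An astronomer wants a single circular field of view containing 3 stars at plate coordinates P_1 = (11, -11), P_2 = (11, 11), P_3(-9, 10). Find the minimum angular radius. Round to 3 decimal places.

Side lengths²: P_1P_2² = 484, P_1P_3² = 841, P_2P_3² = 401.
Since P_1P_3² = 841 < 484 + 401 = 885, the triangle is acute, so the smallest enclosing circle is the circumcircle.
Circumcentre = (1.525, 0), r² = 210.775625.
r = √(210.775625) ≈ 14.518.

14.518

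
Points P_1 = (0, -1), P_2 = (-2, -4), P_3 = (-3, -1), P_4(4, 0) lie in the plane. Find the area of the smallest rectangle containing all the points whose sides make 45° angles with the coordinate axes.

In coordinates u = x + y, v = x − y the rectangle is axis-aligned; the map (x,y)→(u,v) scales areas by 2.
u-values: -1, -6, -4, 4; range = 4 − (-6) = 10.
v-values: 1, 2, -2, 4; range = 4 − (-2) = 6.
Area = (10 × 6) / 2 = 30.

30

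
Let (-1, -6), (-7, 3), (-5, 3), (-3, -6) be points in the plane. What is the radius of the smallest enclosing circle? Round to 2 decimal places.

The minimum enclosing circle of a finite set is fixed by two of the points (as a diameter) or three (as a circumcircle).
The farthest pair is (-1, -6)–(-7, 3) with squared distance 117. The circle on this segment as diameter has centre (-4, -1.5) and r² = 117/4 = 29.25.
Check (-5, 3): distance² to centre = 21.25 ≤ 29.25, so it lies inside.
All remaining points lie in this disk, and no smaller disk contains both endpoints, so this is the minimum enclosing circle.
r = √(29.25) ≈ 5.41.

5.41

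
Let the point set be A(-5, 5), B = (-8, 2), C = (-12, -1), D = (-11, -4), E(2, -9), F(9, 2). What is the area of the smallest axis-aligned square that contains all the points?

441

The bounding box has width 21 and height 14.
An axis-aligned square enclosing the set must have side ≥ max(width, height).
So the minimum side is max(21, 14) = 21.
Area = 21² = 441.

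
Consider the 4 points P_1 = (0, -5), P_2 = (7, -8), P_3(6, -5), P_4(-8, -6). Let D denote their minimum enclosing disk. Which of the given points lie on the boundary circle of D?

P_2, P_4

By Welzl's lemma the MEC is supported by two points (diametrically opposite) or three points (on a circumcircle).
The farthest pair is P_2–P_4 with squared distance 229. The circle on this segment as diameter has centre (-0.5, -7) and r² = 229/4 = 57.25.
Check P_1: distance² to centre = 4.25 ≤ 57.25, so it lies inside.
All remaining points lie in this disk, and no smaller disk contains both endpoints, so this is the minimum enclosing circle.
The points at distance exactly r from the centre are P_2, P_4 — 2 points.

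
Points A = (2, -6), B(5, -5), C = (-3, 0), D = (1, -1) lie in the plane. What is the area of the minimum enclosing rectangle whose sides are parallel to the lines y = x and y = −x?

In coordinates u = x + y, v = x − y the rectangle is axis-aligned; the map (x,y)→(u,v) scales areas by 2.
u-values: -4, 0, -3, 0; range = 0 − (-4) = 4.
v-values: 8, 10, -3, 2; range = 10 − (-3) = 13.
Area = (4 × 13) / 2 = 26.

26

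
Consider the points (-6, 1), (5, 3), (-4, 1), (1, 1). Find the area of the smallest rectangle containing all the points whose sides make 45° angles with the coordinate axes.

In coordinates u = x + y, v = x − y the rectangle is axis-aligned; the map (x,y)→(u,v) scales areas by 2.
u-values: -5, 8, -3, 2; range = 8 − (-5) = 13.
v-values: -7, 2, -5, 0; range = 2 − (-7) = 9.
Area = (13 × 9) / 2 = 58.5.

58.5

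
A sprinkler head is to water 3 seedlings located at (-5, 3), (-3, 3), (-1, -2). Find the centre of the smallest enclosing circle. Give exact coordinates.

(-3, 0.5)

Call the three points A, B, C in the order given.
Side lengths²: AB² = 4, AC² = 41, BC² = 29.
Since AC² = 41 ≥ 29 + 4 = 33, the angle opposite AC is not acute, so the smallest enclosing circle has AC as diameter.
Centre = midpoint of AC = (-3, 0.5), r² = 41/4 = 10.25.
Centre = (-3, 0.5).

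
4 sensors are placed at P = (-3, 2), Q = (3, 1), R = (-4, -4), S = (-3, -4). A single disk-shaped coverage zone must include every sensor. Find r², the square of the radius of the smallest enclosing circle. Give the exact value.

The minimum enclosing circle of a finite set is fixed by two of the points (as a diameter) or three (as a circumcircle).
The farthest pair is Q–R with squared distance 74. The circle on this segment as diameter has centre (-0.5, -1.5) and r² = 74/4 = 18.5.
Check P: distance² to centre = 18.5 ≤ 18.5, so it lies inside.
All remaining points lie in this disk, and no smaller disk contains both endpoints, so this is the minimum enclosing circle.

18.5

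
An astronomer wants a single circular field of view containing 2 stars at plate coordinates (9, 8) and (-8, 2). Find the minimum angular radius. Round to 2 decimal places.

9.01

The smallest circle enclosing two points has them as diameter endpoints.
Centre = midpoint = (0.5, 5); r² = |(9, 8)−(-8, 2)|²/4 = 325/4 = 81.25.
r = √(81.25) ≈ 9.01.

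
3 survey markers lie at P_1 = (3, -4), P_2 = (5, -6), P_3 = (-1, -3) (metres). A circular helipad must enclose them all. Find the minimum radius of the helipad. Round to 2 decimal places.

3.35

Side lengths²: P_1P_2² = 8, P_1P_3² = 17, P_2P_3² = 45.
Since P_2P_3² = 45 ≥ 17 + 8 = 25, the angle opposite P_2P_3 is not acute, so the smallest enclosing circle has P_2P_3 as diameter.
Centre = midpoint of P_2P_3 = (2, -4.5), r² = 45/4 = 11.25.
r = √(11.25) ≈ 3.35.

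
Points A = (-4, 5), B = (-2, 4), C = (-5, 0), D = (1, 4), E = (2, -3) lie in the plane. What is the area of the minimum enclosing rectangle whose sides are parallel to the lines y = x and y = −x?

In coordinates u = x + y, v = x − y the rectangle is axis-aligned; the map (x,y)→(u,v) scales areas by 2.
u-values: 1, 2, -5, 5, -1; range = 5 − (-5) = 10.
v-values: -9, -6, -5, -3, 5; range = 5 − (-9) = 14.
Area = (10 × 14) / 2 = 70.

70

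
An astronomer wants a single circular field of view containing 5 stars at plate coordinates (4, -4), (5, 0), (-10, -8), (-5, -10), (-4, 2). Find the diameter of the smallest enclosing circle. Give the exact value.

17

By Welzl's lemma the MEC is supported by two points (diametrically opposite) or three points (on a circumcircle).
The farthest pair is (5, 0)–(-10, -8) with squared distance 289. The circle on this segment as diameter has centre (-2.5, -4) and r² = 289/4 = 72.25.
Check (4, -4): distance² to centre = 42.25 ≤ 72.25, so it lies inside.
All remaining points lie in this disk, and no smaller disk contains both endpoints, so this is the minimum enclosing circle.
Diameter = 2r = 2√(72.25) = 17.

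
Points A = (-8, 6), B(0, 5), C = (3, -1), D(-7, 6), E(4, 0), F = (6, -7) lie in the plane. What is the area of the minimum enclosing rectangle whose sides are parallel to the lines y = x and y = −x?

94.5

In coordinates u = x + y, v = x − y the rectangle is axis-aligned; the map (x,y)→(u,v) scales areas by 2.
u-values: -2, 5, 2, -1, 4, -1; range = 5 − (-2) = 7.
v-values: -14, -5, 4, -13, 4, 13; range = 13 − (-14) = 27.
Area = (7 × 27) / 2 = 94.5.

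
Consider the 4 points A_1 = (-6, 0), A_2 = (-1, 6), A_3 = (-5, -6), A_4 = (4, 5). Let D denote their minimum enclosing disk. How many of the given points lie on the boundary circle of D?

A smallest enclosing disk is always determined by at most three of the input points on its boundary.
The farthest pair is A_3–A_4 with squared distance 202. The circle on this segment as diameter has centre (-0.5, -0.5) and r² = 202/4 = 50.5.
Check A_1: distance² to centre = 30.5 ≤ 50.5, so it lies inside.
All remaining points lie in this disk, and no smaller disk contains both endpoints, so this is the minimum enclosing circle.
The points at distance exactly r from the centre are A_3, A_4 — 2 points.

2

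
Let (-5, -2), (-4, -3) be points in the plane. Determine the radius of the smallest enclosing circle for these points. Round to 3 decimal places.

The smallest circle enclosing two points has them as diameter endpoints.
Centre = midpoint = (-4.5, -2.5); r² = |(-5, -2)−(-4, -3)|²/4 = 2/4 = 0.5.
r = √(0.5) ≈ 0.707.

0.707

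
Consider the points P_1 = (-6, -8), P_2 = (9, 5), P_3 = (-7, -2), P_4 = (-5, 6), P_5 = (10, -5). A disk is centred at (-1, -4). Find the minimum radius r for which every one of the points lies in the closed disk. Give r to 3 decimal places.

13.454

The required radius is the distance from (-1, -4) to the farthest point.
Squared distances: 41, 181, 40, 116, 122.
Maximum is 181, attained at P_2.
r = √181 ≈ 13.454.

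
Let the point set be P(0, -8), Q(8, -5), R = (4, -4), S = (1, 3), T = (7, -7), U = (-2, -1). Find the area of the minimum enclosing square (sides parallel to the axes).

121

The bounding box has width 10 and height 11.
An axis-aligned square enclosing the set must have side ≥ max(width, height).
So the minimum side is max(10, 11) = 11.
Area = 11² = 121.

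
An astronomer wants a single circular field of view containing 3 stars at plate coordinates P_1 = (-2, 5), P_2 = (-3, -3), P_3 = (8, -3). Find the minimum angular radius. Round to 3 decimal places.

Side lengths²: P_1P_2² = 65, P_1P_3² = 164, P_2P_3² = 121.
Since P_1P_3² = 164 < 121 + 65 = 186, the triangle is acute, so the smallest enclosing circle is the circumcircle.
Circumcentre = (2.5, 0.375), r² = 41.640625.
r = √(41.640625) ≈ 6.453.

6.453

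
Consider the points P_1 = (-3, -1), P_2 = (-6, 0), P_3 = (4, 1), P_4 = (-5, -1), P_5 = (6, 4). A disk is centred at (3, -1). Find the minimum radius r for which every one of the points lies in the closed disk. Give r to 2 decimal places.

The required radius is the distance from (3, -1) to the farthest point.
Squared distances: 36, 82, 5, 64, 34.
Maximum is 82, attained at P_2.
r = √82 ≈ 9.06.

9.06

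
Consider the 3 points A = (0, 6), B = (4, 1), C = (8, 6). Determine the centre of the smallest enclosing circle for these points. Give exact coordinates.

Side lengths²: AB² = 41, AC² = 64, BC² = 41.
Since AC² = 64 < 41 + 41 = 82, the triangle is acute, so the smallest enclosing circle is the circumcircle.
Circumcentre = (4, 5.1), r² = 16.81.
Centre = (4, 5.1).

(4, 5.1)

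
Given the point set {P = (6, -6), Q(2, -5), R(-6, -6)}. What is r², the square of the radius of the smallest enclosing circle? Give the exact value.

36

Side lengths²: PQ² = 17, PR² = 144, QR² = 65.
Since PR² = 144 ≥ 65 + 17 = 82, the angle opposite PR is not acute, so the smallest enclosing circle has PR as diameter.
Centre = midpoint of PR = (0, -6), r² = 144/4 = 36.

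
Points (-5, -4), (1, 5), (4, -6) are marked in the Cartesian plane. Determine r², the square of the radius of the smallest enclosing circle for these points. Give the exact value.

Call the three points A, B, C in the order given.
Side lengths²: AB² = 117, AC² = 85, BC² = 130.
Since BC² = 130 < 117 + 85 = 202, the triangle is acute, so the smallest enclosing circle is the circumcircle.
Circumcentre = (23/62, -67/62), r² = 71825/1922.

71825/1922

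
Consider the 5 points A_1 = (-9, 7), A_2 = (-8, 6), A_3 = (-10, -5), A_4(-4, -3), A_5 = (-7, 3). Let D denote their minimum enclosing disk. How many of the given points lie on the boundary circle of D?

A smallest enclosing disk is always determined by at most three of the input points on its boundary.
The minimum enclosing circle is determined by three boundary points: A_1, A_3, A_4.
Their circumcentre is (-121/14, 13/14) with r² = 3625/98.
The farthest remaining point A_2 is at distance² 2561/98 ≤ 3625/98.
The points at distance exactly r from the centre are A_1, A_3, A_4 — 3 points.

3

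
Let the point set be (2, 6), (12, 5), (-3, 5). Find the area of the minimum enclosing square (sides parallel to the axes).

225

The bounding box has width 15 and height 1.
An axis-aligned square enclosing the set must have side ≥ max(width, height).
So the minimum side is max(15, 1) = 15.
Area = 15² = 225.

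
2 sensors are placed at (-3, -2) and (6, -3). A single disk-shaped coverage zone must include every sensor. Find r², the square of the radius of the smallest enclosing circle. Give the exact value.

The smallest circle enclosing two points has them as diameter endpoints.
Centre = midpoint = (1.5, -2.5); r² = |(-3, -2)−(6, -3)|²/4 = 82/4 = 20.5.

20.5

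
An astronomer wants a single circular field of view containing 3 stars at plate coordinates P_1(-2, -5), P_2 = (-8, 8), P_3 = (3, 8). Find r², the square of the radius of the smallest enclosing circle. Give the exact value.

Side lengths²: P_1P_2² = 205, P_1P_3² = 194, P_2P_3² = 121.
Since P_1P_2² = 205 < 194 + 121 = 315, the triangle is acute, so the smallest enclosing circle is the circumcircle.
Circumcentre = (-2.5, 69/26), r² = 19885/338.

19885/338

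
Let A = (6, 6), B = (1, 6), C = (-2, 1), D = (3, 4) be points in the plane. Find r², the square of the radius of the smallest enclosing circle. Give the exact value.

22.25

The minimum enclosing circle of a finite set is fixed by two of the points (as a diameter) or three (as a circumcircle).
The farthest pair is A–C with squared distance 89. The circle on this segment as diameter has centre (2, 3.5) and r² = 89/4 = 22.25.
Check B: distance² to centre = 7.25 ≤ 22.25, so it lies inside.
All remaining points lie in this disk, and no smaller disk contains both endpoints, so this is the minimum enclosing circle.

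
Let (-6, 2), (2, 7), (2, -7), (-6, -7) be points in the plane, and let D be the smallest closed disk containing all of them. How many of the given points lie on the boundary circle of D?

The farthest pair is (2, 7)–(-6, -7) with squared distance 260. The circle on this segment as diameter has centre (-2, 0) and r² = 260/4 = 65.
Check (-6, 2): distance² to centre = 20 ≤ 65, so it lies inside.
All remaining points lie in this disk, and no smaller disk contains both endpoints, so this is the minimum enclosing circle.
The points at distance exactly r from the centre are (2, 7), (2, -7), (-6, -7) — 3 points.

3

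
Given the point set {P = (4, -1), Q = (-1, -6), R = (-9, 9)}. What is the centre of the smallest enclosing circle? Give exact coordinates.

(-185/46, 93/46)

Side lengths²: PQ² = 50, PR² = 269, QR² = 289.
Since QR² = 289 < 269 + 50 = 319, the triangle is acute, so the smallest enclosing circle is the circumcircle.
Circumcentre = (-185/46, 93/46), r² = 77741/1058.
Centre = (-185/46, 93/46).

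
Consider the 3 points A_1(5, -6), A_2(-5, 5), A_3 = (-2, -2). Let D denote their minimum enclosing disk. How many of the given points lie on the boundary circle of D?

2

Side lengths²: A_1A_2² = 221, A_1A_3² = 65, A_2A_3² = 58.
Since A_1A_2² = 221 ≥ 65 + 58 = 123, the angle opposite A_1A_2 is not acute, so the smallest enclosing circle has A_1A_2 as diameter.
Centre = midpoint of A_1A_2 = (0, -0.5), r² = 221/4 = 55.25.
The points at distance exactly r from the centre are A_1, A_2 — 2 points.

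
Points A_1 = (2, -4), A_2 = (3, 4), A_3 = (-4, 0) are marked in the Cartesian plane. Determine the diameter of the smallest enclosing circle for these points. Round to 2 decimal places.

9.01

Side lengths²: A_1A_2² = 65, A_1A_3² = 52, A_2A_3² = 65.
Since A_2A_3² = 65 < 65 + 52 = 117, the triangle is acute, so the smallest enclosing circle is the circumcircle.
Circumcentre = (0.5, 0.25), r² = 20.3125.
Diameter = 2r = 2√(20.3125) ≈ 9.01.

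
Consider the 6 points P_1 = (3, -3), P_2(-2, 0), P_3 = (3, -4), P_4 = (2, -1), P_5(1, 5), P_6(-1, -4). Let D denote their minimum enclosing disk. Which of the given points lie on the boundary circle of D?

By Welzl's lemma the MEC is supported by two points (diametrically opposite) or three points (on a circumcircle).
The minimum enclosing circle is determined by three boundary points: P_3, P_5, P_6.
Their circumcentre is (1, 5/18) with r² = 7225/324.
The farthest remaining point P_1 is at distance² 4777/324 ≤ 7225/324.
The points at distance exactly r from the centre are P_3, P_5, P_6 — 3 points.

P_3, P_5, P_6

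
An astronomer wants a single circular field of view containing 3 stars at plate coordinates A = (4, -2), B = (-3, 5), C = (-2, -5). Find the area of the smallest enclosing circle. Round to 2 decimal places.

88.14

Side lengths²: AB² = 98, AC² = 45, BC² = 101.
Since BC² = 101 < 98 + 45 = 143, the triangle is acute, so the smallest enclosing circle is the circumcircle.
Circumcentre = (-5/6, 1/6), r² = 505/18.
Area = π·r² = π·505/18 ≈ 88.14.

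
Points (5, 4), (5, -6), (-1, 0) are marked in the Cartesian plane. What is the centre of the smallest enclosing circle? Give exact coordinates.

(4, -1)

Call the three points A, B, C in the order given.
Side lengths²: AB² = 100, AC² = 52, BC² = 72.
Since AB² = 100 < 72 + 52 = 124, the triangle is acute, so the smallest enclosing circle is the circumcircle.
Circumcentre = (4, -1), r² = 26.
Centre = (4, -1).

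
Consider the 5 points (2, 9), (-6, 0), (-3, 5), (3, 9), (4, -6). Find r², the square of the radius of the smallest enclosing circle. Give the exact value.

A smallest enclosing disk is always determined by at most three of the input points on its boundary.
The minimum enclosing circle is determined by three boundary points: (-6, 0), (3, 9), (4, -6).
Their circumcentre is (1.625, 1.375) with r² = 60.03125.
The farthest remaining point (2, 9) is at distance² 58.28125 ≤ 60.03125.

60.03125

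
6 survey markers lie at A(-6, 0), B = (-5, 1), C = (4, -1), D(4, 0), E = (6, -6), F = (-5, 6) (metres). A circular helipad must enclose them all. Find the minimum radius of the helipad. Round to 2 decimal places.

8.14

The minimum enclosing circle of a finite set is fixed by two of the points (as a diameter) or three (as a circumcircle).
The farthest pair is E–F with squared distance 265. The circle on this segment as diameter has centre (0.5, 0) and r² = 265/4 = 66.25.
Check A: distance² to centre = 42.25 ≤ 66.25, so it lies inside.
All remaining points lie in this disk, and no smaller disk contains both endpoints, so this is the minimum enclosing circle.
r = √(66.25) ≈ 8.14.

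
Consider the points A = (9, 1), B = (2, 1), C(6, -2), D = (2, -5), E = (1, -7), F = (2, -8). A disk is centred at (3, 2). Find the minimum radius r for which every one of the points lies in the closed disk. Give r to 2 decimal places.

The required radius is the distance from (3, 2) to the farthest point.
Squared distances: 37, 2, 25, 50, 85, 101.
Maximum is 101, attained at F.
r = √101 ≈ 10.05.

10.05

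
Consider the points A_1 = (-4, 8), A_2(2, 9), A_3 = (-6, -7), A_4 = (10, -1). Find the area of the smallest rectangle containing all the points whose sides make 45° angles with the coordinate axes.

In coordinates u = x + y, v = x − y the rectangle is axis-aligned; the map (x,y)→(u,v) scales areas by 2.
u-values: 4, 11, -13, 9; range = 11 − (-13) = 24.
v-values: -12, -7, 1, 11; range = 11 − (-12) = 23.
Area = (24 × 23) / 2 = 276.

276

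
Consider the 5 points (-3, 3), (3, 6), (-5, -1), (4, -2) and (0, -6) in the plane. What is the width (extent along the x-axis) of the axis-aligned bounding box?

9

max x = 4, min x = -5, so width = 9.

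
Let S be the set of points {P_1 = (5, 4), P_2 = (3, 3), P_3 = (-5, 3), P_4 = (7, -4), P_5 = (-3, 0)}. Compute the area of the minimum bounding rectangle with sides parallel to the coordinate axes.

x ranges over [-5, 7], width 12.
y ranges over [-4, 4], height 8.
Area = 12 × 8 = 96.

96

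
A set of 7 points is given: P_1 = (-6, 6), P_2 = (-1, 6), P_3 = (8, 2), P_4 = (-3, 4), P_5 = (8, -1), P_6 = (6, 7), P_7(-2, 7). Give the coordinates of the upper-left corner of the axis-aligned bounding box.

(-6, 7)

x-range [-6, 8], y-range [-1, 7].
The upper-left corner is (-6, 7).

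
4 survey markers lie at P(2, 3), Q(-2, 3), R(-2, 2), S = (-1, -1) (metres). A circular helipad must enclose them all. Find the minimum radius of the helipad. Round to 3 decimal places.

2.577

The minimum enclosing circle is determined by three boundary points: P, Q, S.
Their circumcentre is (0, 1.375) with r² = 6.640625.
The farthest remaining point R is at distance² 4.390625 ≤ 6.640625.
r = √(6.640625) ≈ 2.577.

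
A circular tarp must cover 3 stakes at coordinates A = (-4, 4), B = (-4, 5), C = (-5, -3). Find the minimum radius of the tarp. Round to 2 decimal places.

4.03

Side lengths²: AB² = 1, AC² = 50, BC² = 65.
Since BC² = 65 ≥ 50 + 1 = 51, the angle opposite BC is not acute, so the smallest enclosing circle has BC as diameter.
Centre = midpoint of BC = (-4.5, 1), r² = 65/4 = 16.25.
r = √(16.25) ≈ 4.03.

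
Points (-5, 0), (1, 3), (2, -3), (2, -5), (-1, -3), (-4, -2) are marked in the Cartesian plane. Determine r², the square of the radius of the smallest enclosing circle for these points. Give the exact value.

The minimum enclosing circle of a finite set is fixed by two of the points (as a diameter) or three (as a circumcircle).
The minimum enclosing circle is determined by three boundary points: (-5, 0), (1, 3), (2, -5).
Their circumcentre is (-21/34, -43/34) with r² = 12025/578.
The farthest remaining point (-4, -2) is at distance² 6925/578 ≤ 12025/578.

12025/578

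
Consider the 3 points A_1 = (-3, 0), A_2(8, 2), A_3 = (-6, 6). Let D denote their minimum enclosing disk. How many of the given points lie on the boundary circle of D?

2

Side lengths²: A_1A_2² = 125, A_1A_3² = 45, A_2A_3² = 212.
Since A_2A_3² = 212 ≥ 125 + 45 = 170, the angle opposite A_2A_3 is not acute, so the smallest enclosing circle has A_2A_3 as diameter.
Centre = midpoint of A_2A_3 = (1, 4), r² = 212/4 = 53.
The points at distance exactly r from the centre are A_2, A_3 — 2 points.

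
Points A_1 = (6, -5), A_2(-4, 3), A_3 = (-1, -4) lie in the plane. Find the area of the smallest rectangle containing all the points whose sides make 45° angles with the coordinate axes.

In coordinates u = x + y, v = x − y the rectangle is axis-aligned; the map (x,y)→(u,v) scales areas by 2.
u-values: 1, -1, -5; range = 1 − (-5) = 6.
v-values: 11, -7, 3; range = 11 − (-7) = 18.
Area = (6 × 18) / 2 = 54.

54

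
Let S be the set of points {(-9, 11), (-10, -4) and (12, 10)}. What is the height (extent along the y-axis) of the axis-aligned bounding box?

15

max y = 11, min y = -4, so height = 15.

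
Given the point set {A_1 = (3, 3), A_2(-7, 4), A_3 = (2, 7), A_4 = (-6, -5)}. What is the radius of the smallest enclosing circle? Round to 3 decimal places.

The minimum enclosing circle of a finite set is fixed by two of the points (as a diameter) or three (as a circumcircle).
The farthest pair is A_3–A_4 with squared distance 208. The circle on this segment as diameter has centre (-2, 1) and r² = 208/4 = 52.
Check A_1: distance² to centre = 29 ≤ 52, so it lies inside.
All remaining points lie in this disk, and no smaller disk contains both endpoints, so this is the minimum enclosing circle.
r = √52 ≈ 7.211.

7.211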